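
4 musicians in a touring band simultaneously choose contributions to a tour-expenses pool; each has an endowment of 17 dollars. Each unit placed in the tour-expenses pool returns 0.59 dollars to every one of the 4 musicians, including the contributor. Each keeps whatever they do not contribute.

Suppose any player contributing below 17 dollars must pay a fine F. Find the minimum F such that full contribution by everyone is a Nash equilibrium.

6.97 dollars

Given the others contribute fully, the best deviation is to contribute 0 (any partial contribution still incurs the fine and gives up units whose private return 0.59 is below 1).
Deviating from 17 to 0 saves 17 dollars but forfeits the deviator's share of the drop in the tour-expenses pool: 0.59 × 17 = 10.03.
So the deviation gain is 17 − 10.03 = 6.97, and the fine must be at least 6.97 dollars to wipe it out.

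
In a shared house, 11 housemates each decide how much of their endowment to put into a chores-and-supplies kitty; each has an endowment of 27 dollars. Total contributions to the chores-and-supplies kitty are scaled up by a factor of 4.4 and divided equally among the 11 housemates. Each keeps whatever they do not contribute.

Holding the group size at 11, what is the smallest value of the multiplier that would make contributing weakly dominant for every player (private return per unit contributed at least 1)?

A contributed unit returns (multiplier)/11 to its contributor.
This reaches 1 exactly when the multiplier is 11.

11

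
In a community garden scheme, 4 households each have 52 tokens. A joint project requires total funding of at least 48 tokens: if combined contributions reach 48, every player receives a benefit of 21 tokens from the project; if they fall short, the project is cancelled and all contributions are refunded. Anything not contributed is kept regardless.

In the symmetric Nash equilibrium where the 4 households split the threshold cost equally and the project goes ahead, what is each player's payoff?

61 tokens

Equal share of the threshold: 48/4 = 12.
At this profile no one gains by cutting their contribution: any cut drops the total below 48, the project is cancelled, contributions are refunded, and the deviator ends with 52, which is less than 52 − 12 + 21 = 61. Contributing more than 12 just wastes the excess. So contributing exactly 12 is a best response.
Each player's payoff: 52 − 12 + 21 = 61.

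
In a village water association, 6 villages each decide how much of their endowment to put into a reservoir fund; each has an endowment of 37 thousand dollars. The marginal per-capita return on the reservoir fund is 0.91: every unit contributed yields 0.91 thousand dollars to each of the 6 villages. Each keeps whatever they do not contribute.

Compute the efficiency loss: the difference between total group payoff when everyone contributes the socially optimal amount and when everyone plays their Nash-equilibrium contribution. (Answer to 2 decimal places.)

990.12 thousand dollars

The private return per contributed unit is 0.91 < 1, so contributing 0 is dominant for every player. At the Nash equilibrium everyone keeps their 37, and the group total is 6 × 37 = 222.
Each contributed unit returns 5.460 to the group as a whole (0.91 to each of 6 players), which exceeds 1, so the social optimum is full contribution: group total = 5.460 × 222 = 1212.12.
Efficiency loss = 1212.12 − 222 = 990.12.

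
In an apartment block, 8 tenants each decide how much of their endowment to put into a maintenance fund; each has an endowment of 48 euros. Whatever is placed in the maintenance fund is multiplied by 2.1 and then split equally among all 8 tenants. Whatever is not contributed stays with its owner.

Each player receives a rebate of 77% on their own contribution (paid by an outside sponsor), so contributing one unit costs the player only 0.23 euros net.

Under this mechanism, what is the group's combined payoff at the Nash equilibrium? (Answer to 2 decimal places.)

1102.08 euros

With the mechanism, a contributed unit returns (2.1/8) / 0.23 = 1.1413 per unit of net cost to the contributor — now above 1 — so contributing fully is weakly dominant for every player.
At the Nash equilibrium everyone contributes 48. Group total payoff = 8 × (48 × 0.77 + 2.1 × 48) = 1102.08.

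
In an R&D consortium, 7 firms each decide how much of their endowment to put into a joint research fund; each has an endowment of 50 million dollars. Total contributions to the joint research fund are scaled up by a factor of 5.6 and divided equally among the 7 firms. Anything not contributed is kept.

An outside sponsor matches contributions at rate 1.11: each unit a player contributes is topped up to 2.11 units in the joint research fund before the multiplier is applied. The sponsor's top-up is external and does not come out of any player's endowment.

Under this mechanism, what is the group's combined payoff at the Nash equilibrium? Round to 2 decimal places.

Under the mechanism each unit contributed yields 5.6 × 2.11 / 7 = 1.6880 back to its contributor per unit of net cost, which exceeds 1, making full contribution the dominant choice for everyone.
So the Nash equilibrium is full contribution by all 7; the group earns 5.6 × 2.11 × 350 = 4135.60.

4135.60 million dollars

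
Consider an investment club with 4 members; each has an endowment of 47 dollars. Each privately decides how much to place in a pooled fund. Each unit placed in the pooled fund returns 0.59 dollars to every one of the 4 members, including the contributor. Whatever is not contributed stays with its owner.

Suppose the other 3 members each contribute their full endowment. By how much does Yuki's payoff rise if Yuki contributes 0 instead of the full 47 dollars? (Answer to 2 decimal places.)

Switching from a contribution of 47 to 0 lets Yuki keep an extra 47 dollars, but lowers the pooled fund by 47, which costs Yuki their own share of that drop: 0.59 × 47 = 27.73.
Net gain = 47 − 27.73 = 19.27. The private return per contributed unit (0.59) is below 1, so free-riding is indeed the best response regardless of what the others do.

19.27 dollars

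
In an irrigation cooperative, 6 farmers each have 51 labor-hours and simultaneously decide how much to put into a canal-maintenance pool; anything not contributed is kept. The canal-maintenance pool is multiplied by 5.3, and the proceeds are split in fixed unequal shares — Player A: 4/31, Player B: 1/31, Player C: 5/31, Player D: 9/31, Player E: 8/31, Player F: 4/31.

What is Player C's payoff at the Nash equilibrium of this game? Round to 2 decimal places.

Each unit j contributes comes back to j as 5.3 × (j's share), so j prefers to contribute only if that share exceeds 1/5.3 = 0.1887; otherwise keeping the unit dominates.
The shares above 0.1887 belong to Player D and Player E, contributing 51 each; the remaining 4 contribute 0. Total contributed: 102.
Player C keeps 51 and receives 5.3 × 102 × 5/31 = 87.19 from the canal-maintenance pool, for a payoff of 138.19.

138.19 labor-hours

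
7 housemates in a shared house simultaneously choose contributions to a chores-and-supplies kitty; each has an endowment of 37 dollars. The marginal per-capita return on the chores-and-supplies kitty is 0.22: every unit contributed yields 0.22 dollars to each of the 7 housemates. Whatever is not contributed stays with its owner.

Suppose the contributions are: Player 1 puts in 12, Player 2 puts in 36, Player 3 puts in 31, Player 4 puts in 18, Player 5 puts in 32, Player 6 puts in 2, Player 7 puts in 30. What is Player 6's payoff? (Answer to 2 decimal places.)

Total contributed: 12 + 36 + 31 + 18 + 32 + 2 + 30 = 161.
Each receives 0.22 × 161 = 35.42 from the chores-and-supplies kitty.
Player 6 keeps 37 − 2 = 35, so Player 6's payoff is 35 + 35.42 = 70.42.

70.42 dollars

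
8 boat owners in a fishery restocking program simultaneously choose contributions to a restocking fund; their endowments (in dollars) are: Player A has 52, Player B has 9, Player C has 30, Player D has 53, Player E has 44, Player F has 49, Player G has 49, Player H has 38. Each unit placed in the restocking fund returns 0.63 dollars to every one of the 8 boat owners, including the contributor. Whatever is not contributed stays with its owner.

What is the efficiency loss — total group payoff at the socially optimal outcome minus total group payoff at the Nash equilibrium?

The private return per contributed unit is 0.63 < 1 for everyone, so the Nash equilibrium is zero contribution and the group total is Σ E_j = 52 + 9 + 30 + 53 + 44 + 49 + 49 + 38 = 324.
Each contributed unit returns 5.040 to the group, so the social optimum is full contribution by everyone: group total = 5.040 × 324 = 1632.96.
Efficiency loss = (5.040 − 1) × 324 = 1308.96.

1308.96 dollars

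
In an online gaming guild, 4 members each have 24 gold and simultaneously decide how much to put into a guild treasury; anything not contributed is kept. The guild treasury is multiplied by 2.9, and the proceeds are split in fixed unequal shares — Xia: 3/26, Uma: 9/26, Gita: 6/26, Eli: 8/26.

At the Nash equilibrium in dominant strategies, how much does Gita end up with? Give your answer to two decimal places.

40.06 gold

For player j, contributing a unit is worthwhile iff 2.9 × (j's share) ≥ 1, i.e. iff j's share is at least 0.3448.
The only share above 0.3448 is Uma's 9/26, contributing 24; the remaining 3 contribute 0. Total contributed: 24.
Gita keeps 24 and receives 2.9 × 24 × 6/26 = 16.06 from the guild treasury, for a payoff of 40.06.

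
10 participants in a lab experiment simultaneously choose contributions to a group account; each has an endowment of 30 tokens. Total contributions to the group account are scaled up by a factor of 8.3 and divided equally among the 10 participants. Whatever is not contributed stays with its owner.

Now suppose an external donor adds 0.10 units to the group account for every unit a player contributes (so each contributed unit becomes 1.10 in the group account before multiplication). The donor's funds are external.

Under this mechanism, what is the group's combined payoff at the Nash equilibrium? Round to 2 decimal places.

300.00 tokens

With the mechanism, a contributed unit returns 8.3 × 1.10 / 10 = 0.9130 per unit of net cost — still below 1 — so contributing 0 remains dominant for every player.
Everyone keeps their endowment and the group total is 10 × 30 = 300.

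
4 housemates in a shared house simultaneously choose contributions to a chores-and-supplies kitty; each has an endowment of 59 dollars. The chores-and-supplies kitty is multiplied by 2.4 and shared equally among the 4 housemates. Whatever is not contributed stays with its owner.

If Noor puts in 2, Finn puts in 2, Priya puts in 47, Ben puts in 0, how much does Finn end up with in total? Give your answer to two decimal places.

87.60 dollars

Total contributed: 2 + 2 + 47 + 0 = 51.
Each receives 2.4 × 51 / 4 = 30.60 from the chores-and-supplies kitty.
Finn keeps 59 − 2 = 57, so Finn's payoff is 57 + 30.60 = 87.60.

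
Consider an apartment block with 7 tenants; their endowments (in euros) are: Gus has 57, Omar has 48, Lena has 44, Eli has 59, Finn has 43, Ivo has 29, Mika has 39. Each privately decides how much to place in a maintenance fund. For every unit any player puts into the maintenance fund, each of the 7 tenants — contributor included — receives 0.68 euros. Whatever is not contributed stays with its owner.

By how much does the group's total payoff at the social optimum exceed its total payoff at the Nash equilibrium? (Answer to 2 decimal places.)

The private return per contributed unit is 0.68 < 1 for everyone, so the Nash equilibrium is zero contribution and the group total is Σ E_j = 57 + 48 + 44 + 59 + 43 + 29 + 39 = 319.
Each contributed unit returns 4.760 to the group, so the social optimum is full contribution by everyone: group total = 4.760 × 319 = 1518.44.
Efficiency loss = (4.760 − 1) × 319 = 1199.44.

1199.44 euros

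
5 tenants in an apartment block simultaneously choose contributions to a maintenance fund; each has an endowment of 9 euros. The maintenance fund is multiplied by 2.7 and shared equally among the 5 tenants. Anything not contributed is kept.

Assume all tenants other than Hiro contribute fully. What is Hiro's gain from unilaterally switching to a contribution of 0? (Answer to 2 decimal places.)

Switching from a contribution of 9 to 0 lets Hiro keep an extra 9 euros, but lowers the maintenance fund by 9, which costs Hiro their own share of that drop: 2.7/5 × 9 = 4.86.
Net gain = 9 − 4.86 = 4.14. The private return per contributed unit (0.5400) is below 1, so free-riding is indeed the best response regardless of what the others do.

4.14 euros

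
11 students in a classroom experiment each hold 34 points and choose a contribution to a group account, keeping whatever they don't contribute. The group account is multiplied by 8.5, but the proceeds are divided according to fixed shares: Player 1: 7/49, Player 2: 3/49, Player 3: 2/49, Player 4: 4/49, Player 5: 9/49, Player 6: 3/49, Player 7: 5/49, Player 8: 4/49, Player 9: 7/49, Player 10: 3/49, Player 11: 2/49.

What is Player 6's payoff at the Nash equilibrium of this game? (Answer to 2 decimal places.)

Player j's private return per contributed unit is 8.5 × (j's share). Contributing is weakly dominant for j when that share is at least 1/8.5 = 0.1176, and contributing 0 is dominant otherwise.
Player 1, Player 5 and Player 9 clear that bar, contributing 34 each; the remaining 8 contribute 0. Total contributed: 102.
Player 6 keeps 34 and receives 8.5 × 102 × 3/49 = 53.08 from the group account, for a payoff of 87.08.

87.08 points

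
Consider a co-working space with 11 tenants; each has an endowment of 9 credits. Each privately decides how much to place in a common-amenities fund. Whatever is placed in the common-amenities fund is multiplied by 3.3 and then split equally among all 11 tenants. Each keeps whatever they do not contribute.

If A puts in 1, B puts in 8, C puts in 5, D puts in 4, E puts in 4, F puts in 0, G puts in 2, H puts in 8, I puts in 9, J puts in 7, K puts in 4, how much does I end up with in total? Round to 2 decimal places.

Total contributed: 1 + 8 + 5 + 4 + 4 + 0 + 2 + 8 + 9 + 7 + 4 = 52.
Each receives 3.3 × 52 / 11 = 15.60 from the common-amenities fund.
I keeps 9 − 9 = 0, so I's payoff is 0 + 15.60 = 15.60.

15.60 credits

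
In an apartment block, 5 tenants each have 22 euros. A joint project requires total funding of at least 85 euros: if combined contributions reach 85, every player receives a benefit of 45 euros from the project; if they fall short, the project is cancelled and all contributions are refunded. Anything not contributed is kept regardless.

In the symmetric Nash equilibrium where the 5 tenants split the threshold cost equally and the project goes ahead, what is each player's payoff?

50 euros

Equal share of the threshold: 85/5 = 17.
At this profile no one gains by cutting their contribution: any cut drops the total below 85, the project is cancelled, contributions are refunded, and the deviator ends with 22, which is less than 22 − 17 + 45 = 50. Contributing more than 17 just wastes the excess. So contributing exactly 17 is a best response.
Each player's payoff: 22 − 17 + 45 = 50.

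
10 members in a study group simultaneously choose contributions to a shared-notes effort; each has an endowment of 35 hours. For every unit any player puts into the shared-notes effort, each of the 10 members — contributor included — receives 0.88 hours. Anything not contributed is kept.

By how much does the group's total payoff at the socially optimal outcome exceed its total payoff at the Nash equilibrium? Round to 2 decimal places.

2730.00 hours

The private return per contributed unit is 0.88 < 1, so contributing 0 is dominant for every player. At the Nash equilibrium everyone keeps their 35, and the group total is 10 × 35 = 350.
Each contributed unit returns 8.800 to the group as a whole (0.88 to each of 10 players), which exceeds 1, so the social optimum is full contribution: group total = 8.800 × 350 = 3080.00.
Efficiency loss = 3080.00 − 350 = 2730.00.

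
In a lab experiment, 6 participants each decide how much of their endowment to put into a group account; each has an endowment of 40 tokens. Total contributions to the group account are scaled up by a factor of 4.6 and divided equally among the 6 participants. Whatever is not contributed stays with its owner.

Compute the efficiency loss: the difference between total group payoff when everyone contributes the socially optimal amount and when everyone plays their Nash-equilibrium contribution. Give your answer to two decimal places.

864.00 tokens

Each contributed unit returns 4.6/6 = 0.7667 to its contributor — below 1 — so contributing 0 is dominant for every player. At the Nash equilibrium everyone keeps their 40, and the group total is 6 × 40 = 240.
Each contributed unit returns 4.600 to the group as a whole (0.7667 to each of 6 players), which exceeds 1, so the social optimum is full contribution: group total = 4.600 × 240 = 1104.00.
Efficiency loss = 1104.00 − 240 = 864.00.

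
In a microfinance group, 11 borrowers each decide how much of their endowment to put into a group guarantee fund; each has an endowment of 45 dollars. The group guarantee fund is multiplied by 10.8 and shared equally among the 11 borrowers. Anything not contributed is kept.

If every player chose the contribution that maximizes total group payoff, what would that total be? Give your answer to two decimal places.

5346.00 dollars

Each contributed unit returns 10.800 to the group as a whole (0.9818 to each of 11 players), which exceeds 1, so the social optimum is full contribution: group total = 10.800 × 495 = 5346.00.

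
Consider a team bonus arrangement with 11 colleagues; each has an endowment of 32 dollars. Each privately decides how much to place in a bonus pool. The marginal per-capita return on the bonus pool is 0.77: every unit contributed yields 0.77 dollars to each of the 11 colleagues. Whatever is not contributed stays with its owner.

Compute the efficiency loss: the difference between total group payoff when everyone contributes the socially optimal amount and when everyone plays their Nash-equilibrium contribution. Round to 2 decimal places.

2629.44 dollars

The private return per contributed unit is 0.77 < 1, so contributing 0 is dominant for every player. At the Nash equilibrium everyone keeps their 32, and the group total is 11 × 32 = 352.
Each contributed unit returns 8.470 to the group as a whole (0.77 to each of 11 players), which exceeds 1, so the social optimum is full contribution: group total = 8.470 × 352 = 2981.44.
Efficiency loss = 2981.44 − 352 = 2629.44.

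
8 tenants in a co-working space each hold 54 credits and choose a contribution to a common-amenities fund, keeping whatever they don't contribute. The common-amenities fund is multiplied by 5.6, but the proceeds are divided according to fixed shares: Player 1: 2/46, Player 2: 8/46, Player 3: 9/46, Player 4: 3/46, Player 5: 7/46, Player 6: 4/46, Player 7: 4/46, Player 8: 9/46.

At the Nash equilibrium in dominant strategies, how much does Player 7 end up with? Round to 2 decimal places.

106.59 credits

Player j's private return per contributed unit is 5.6 × (j's share). Contributing is weakly dominant for j when that share is at least 1/5.6 = 0.1786, and contributing 0 is dominant otherwise.
The shares above 0.1786 belong to Player 3 and Player 8, contributing 54 each; the remaining 6 contribute 0. Total contributed: 108.
Player 7 keeps 54 and receives 5.6 × 108 × 4/46 = 52.59 from the common-amenities fund, for a payoff of 106.59.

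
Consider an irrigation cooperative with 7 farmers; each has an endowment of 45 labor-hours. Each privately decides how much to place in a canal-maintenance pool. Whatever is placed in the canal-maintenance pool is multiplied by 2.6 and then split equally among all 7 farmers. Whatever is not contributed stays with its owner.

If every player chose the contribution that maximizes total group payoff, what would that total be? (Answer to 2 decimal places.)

Each contributed unit returns 2.600 to the group as a whole (0.3714 to each of 7 players), which exceeds 1, so the social optimum is full contribution: group total = 2.600 × 315 = 819.00.

819.00 labor-hours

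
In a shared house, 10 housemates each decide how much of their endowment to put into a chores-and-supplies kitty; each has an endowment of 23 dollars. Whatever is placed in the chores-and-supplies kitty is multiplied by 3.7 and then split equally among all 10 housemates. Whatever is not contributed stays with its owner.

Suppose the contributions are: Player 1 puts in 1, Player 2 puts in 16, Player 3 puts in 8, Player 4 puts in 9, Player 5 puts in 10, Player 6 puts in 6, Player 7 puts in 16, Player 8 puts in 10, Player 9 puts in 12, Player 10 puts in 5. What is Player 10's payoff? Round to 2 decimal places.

Total contributed: 1 + 16 + 8 + 9 + 10 + 6 + 16 + 10 + 12 + 5 = 93.
Each receives 3.7 × 93 / 10 = 34.41 from the chores-and-supplies kitty.
Player 10 keeps 23 − 5 = 18, so Player 10's payoff is 18 + 34.41 = 52.41.

52.41 dollars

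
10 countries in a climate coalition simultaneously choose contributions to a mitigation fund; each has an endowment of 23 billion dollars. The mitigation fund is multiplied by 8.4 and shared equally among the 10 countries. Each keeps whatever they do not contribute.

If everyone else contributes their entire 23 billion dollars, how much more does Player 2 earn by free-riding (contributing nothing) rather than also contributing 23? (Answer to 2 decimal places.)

Switching from a contribution of 23 to 0 lets Player 2 keep an extra 23 billion dollars, but lowers the mitigation fund by 23, which costs Player 2 their own share of that drop: 8.4/10 × 23 = 19.32.
Net gain = 23 − 19.32 = 3.68. The private return per contributed unit (0.8400) is below 1, so free-riding is indeed the best response regardless of what the others do.

3.68 billion dollars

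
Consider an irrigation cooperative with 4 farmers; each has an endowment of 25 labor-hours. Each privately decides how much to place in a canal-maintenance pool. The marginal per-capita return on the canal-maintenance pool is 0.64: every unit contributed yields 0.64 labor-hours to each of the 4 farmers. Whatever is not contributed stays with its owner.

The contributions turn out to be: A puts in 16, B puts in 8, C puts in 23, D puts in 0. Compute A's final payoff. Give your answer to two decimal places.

39.08 labor-hours

Total contributed: 16 + 8 + 23 + 0 = 47.
Each receives 0.64 × 47 = 30.08 from the canal-maintenance pool.
A keeps 25 − 16 = 9, so A's payoff is 9 + 30.08 = 39.08.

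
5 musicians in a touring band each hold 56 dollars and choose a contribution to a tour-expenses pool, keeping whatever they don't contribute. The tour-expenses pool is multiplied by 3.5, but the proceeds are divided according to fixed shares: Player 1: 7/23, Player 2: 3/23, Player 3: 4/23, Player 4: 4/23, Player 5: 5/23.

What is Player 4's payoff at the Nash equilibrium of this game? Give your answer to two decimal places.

A player with share s gets back 3.5·s per unit contributed, so full contribution is dominant for anyone with s > 1/3.5 = 0.2857 and zero contribution is dominant for anyone below.
Player 1 alone (share 7/23) is above the threshold, contributing 56; the remaining 4 contribute 0. Total contributed: 56.
Player 4 keeps 56 and receives 3.5 × 56 × 4/23 = 34.09 from the tour-expenses pool, for a payoff of 90.09.

90.09 dollars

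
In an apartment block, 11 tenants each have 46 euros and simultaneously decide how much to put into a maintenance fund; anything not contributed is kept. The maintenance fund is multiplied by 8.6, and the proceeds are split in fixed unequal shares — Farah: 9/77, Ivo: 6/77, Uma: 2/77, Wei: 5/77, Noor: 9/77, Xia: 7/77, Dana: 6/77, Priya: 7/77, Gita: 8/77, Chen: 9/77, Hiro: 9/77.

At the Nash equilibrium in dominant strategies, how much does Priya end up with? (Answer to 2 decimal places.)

For player j, contributing a unit is worthwhile iff 8.6 × (j's share) ≥ 1, i.e. iff j's share is at least 0.1163.
Farah, Noor, Chen and Hiro clear that bar, contributing 46 each; the remaining 7 contribute 0. Total contributed: 184.
Priya keeps 46 and receives 8.6 × 184 × 7/77 = 143.85 from the maintenance fund, for a payoff of 189.85.

189.85 euros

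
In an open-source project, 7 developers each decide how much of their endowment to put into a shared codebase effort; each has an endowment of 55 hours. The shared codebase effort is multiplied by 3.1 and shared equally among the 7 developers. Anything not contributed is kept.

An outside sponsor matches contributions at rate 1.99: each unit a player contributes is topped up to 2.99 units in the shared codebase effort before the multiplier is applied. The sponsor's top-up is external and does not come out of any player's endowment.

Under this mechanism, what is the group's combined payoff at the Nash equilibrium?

3568.57 hours

The effective private return per unit is now 3.1 × 2.99 / 7 = 1.3241 > 1, so every player's dominant strategy flips to full contribution.
So the Nash equilibrium is full contribution by all 7; the group earns 3.1 × 2.99 × 385 = 3568.57.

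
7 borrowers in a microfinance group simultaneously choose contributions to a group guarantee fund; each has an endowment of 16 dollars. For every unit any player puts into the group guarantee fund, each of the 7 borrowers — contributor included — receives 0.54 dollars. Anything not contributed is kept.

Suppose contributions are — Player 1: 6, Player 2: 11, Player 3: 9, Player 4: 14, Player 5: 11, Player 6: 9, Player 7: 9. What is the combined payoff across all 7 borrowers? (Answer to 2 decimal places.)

303.82 dollars

Total contributed: 6 + 11 + 9 + 14 + 11 + 9 + 9 = 69; total kept: 7 × 16 − 69 = 43.
The group guarantee fund pays out 0.54 × 7 × 69 = 260.82 in aggregate.
Group total = 43 + 260.82 = 303.82.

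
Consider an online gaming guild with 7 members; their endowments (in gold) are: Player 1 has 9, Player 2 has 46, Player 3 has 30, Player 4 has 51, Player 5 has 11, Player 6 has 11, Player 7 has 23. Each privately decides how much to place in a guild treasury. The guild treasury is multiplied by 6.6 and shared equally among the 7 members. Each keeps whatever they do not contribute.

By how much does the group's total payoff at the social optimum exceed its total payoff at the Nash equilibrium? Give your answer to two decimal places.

1013.60 gold

The private return per contributed unit is 6.6/7 = 0.9429 < 1 for every player regardless of endowment, so the Nash equilibrium is zero contribution and the group total is Σ E_j = 9 + 46 + 30 + 51 + 11 + 11 + 23 = 181.
Each contributed unit returns 6.600 to the group, so the social optimum is full contribution by everyone: group total = 6.600 × 181 = 1194.60.
Efficiency loss = (6.600 − 1) × 181 = 1013.60.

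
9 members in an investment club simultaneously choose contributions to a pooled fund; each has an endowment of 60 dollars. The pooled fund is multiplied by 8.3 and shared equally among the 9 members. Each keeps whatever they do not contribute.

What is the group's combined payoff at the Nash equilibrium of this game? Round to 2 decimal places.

Each contributed unit returns 8.3/9 = 0.9222 to its contributor — below 1 — so contributing 0 is dominant for every player. At the Nash equilibrium everyone keeps their 60, and the group total is 9 × 60 = 540.

540.00 dollars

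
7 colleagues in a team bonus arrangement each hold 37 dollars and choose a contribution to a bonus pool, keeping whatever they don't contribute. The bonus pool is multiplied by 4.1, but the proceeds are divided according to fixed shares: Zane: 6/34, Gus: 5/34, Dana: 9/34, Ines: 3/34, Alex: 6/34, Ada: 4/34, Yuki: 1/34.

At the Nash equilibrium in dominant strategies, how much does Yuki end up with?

41.46 dollars

Each unit j contributes comes back to j as 4.1 × (j's share), so j prefers to contribute only if that share exceeds 1/4.1 = 0.2439; otherwise keeping the unit dominates.
Dana alone (share 9/34) is above the threshold, contributing 37; the remaining 6 contribute 0. Total contributed: 37.
Yuki keeps 37 and receives 4.1 × 37 × 1/34 = 4.46 from the bonus pool, for a payoff of 41.46.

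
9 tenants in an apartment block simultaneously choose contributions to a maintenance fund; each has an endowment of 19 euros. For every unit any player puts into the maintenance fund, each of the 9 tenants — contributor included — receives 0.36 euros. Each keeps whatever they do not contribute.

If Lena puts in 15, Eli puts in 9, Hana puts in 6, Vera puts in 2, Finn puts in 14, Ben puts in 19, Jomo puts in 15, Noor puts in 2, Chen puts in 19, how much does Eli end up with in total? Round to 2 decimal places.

46.36 euros

Total contributed: 15 + 9 + 6 + 2 + 14 + 19 + 15 + 2 + 19 = 101.
Each receives 0.36 × 101 = 36.36 from the maintenance fund.
Eli keeps 19 − 9 = 10, so Eli's payoff is 10 + 36.36 = 46.36.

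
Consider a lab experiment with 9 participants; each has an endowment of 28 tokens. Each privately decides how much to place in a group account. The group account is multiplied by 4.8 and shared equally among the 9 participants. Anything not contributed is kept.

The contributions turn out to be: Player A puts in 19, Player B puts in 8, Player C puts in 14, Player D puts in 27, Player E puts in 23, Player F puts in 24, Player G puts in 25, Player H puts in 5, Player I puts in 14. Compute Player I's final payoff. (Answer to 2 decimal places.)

98.80 tokens

Total contributed: 19 + 8 + 14 + 27 + 23 + 24 + 25 + 5 + 14 = 159.
Each receives 4.8 × 159 / 9 = 84.80 from the group account.
Player I keeps 28 − 14 = 14, so Player I's payoff is 14 + 84.80 = 98.80.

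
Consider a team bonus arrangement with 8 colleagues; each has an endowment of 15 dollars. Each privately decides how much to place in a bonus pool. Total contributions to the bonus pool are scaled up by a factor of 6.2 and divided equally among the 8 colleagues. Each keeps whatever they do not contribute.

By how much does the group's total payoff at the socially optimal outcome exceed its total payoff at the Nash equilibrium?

624.00 dollars

Each contributed unit returns 6.2/8 = 0.7750 to its contributor — below 1 — so contributing 0 is dominant for every player. At the Nash equilibrium everyone keeps their 15, and the group total is 8 × 15 = 120.
Each contributed unit returns 6.200 to the group as a whole (0.7750 to each of 8 players), which exceeds 1, so the social optimum is full contribution: group total = 6.200 × 120 = 744.00.
Efficiency loss = 744.00 − 120 = 624.00.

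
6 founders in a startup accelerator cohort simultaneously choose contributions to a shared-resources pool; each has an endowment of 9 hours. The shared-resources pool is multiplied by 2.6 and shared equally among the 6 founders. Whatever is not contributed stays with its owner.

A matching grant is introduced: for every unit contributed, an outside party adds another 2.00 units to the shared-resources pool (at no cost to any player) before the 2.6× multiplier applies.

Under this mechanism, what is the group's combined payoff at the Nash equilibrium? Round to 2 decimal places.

Under the mechanism each unit contributed yields 2.6 × 3.00 / 6 = 1.3000 back to its contributor per unit of net cost, which exceeds 1, making full contribution the dominant choice for everyone.
At the Nash equilibrium everyone contributes 9. Group total payoff = 2.6 × 3.00 × 54 = 421.20.

421.20 hours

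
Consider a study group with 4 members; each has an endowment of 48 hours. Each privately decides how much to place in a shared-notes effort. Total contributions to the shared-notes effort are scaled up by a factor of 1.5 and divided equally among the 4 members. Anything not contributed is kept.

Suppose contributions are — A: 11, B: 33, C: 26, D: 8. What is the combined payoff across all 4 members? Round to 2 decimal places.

Total contributed: 11 + 33 + 26 + 8 = 78; total kept: 4 × 48 − 78 = 114.
The shared-notes effort pays out 1.5 × 78 = 117.00 in aggregate.
Group total = 114 + 117.00 = 231.00.

231.00 hours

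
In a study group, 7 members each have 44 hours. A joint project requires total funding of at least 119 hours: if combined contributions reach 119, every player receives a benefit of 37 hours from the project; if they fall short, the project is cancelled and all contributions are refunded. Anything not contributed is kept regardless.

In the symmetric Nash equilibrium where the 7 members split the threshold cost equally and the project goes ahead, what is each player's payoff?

Equal share of the threshold: 119/7 = 17.
At this profile no one gains by cutting their contribution: any cut drops the total below 119, the project is cancelled, contributions are refunded, and the deviator ends with 44, which is less than 44 − 17 + 37 = 64. Contributing more than 17 just wastes the excess. So contributing exactly 17 is a best response.
Each player's payoff: 44 − 17 + 37 = 64.

64 hours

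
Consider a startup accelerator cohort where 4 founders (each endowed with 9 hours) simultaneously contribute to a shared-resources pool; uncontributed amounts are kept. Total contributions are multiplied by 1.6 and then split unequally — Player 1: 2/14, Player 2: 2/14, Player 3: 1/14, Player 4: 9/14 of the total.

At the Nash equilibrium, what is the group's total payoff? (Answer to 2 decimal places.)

Each unit j contributes comes back to j as 1.6 × (j's share), so j prefers to contribute only if that share exceeds 1/1.6 = 0.6250; otherwise keeping the unit dominates.
Player 4 alone (share 9/14) is above the threshold, contributing 9; the remaining 3 contribute 0. Total contributed: 9.
The shared-resources pool pays out 1.6 × 9 = 14.40 in total (split across the unequal shares, but the aggregate is all that matters for the group sum).
The 3 free-riders keep 9 each, adding 27. Group total = 27 + 14.40 = 41.40.

41.40 hours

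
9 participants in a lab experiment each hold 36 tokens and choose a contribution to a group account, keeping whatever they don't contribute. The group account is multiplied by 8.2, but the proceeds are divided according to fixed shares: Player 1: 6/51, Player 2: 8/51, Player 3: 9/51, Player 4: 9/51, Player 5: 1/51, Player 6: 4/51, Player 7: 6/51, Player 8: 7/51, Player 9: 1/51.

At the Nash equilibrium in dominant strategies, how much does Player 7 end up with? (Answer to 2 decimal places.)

For player j, contributing a unit is worthwhile iff 8.2 × (j's share) ≥ 1, i.e. iff j's share is at least 0.1220.
The shares above 0.1220 belong to Player 2, Player 3, Player 4 and Player 8, contributing 36 each; the remaining 5 contribute 0. Total contributed: 144.
Player 7 keeps 36 and receives 8.2 × 144 × 6/51 = 138.92 from the group account, for a payoff of 174.92.

174.92 tokens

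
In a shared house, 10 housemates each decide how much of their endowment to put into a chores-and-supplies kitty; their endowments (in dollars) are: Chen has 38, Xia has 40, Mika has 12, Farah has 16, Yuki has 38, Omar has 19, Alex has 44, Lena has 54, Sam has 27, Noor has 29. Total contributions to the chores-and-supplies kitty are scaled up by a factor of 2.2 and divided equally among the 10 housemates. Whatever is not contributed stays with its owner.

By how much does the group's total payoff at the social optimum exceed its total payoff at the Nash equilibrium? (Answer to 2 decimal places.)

The private return per contributed unit is 2.2/10 = 0.2200 < 1 for every player regardless of endowment, so the Nash equilibrium is zero contribution and the group total is Σ E_j = 38 + 40 + 12 + 16 + 38 + 19 + 44 + 54 + 27 + 29 = 317.
Each contributed unit returns 2.200 to the group, so the social optimum is full contribution by everyone: group total = 2.200 × 317 = 697.40.
Efficiency loss = (2.200 − 1) × 317 = 380.40.

380.40 dollars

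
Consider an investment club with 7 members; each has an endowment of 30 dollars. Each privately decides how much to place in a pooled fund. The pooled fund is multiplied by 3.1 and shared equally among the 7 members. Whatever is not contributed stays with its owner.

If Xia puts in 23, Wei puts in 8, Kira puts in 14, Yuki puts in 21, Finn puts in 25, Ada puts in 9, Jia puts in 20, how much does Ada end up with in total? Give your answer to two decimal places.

Total contributed: 23 + 8 + 14 + 21 + 25 + 9 + 20 = 120.
Each receives 3.1 × 120 / 7 = 53.14 from the pooled fund.
Ada keeps 30 − 9 = 21, so Ada's payoff is 21 + 53.14 = 74.14.

74.14 dollars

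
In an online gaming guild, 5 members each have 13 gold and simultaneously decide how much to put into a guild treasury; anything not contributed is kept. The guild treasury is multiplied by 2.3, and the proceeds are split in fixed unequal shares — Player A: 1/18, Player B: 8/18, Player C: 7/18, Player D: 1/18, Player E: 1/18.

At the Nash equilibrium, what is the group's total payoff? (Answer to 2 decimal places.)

81.90 gold

Player j's private return per contributed unit is 2.3 × (j's share). Contributing is weakly dominant for j when that share is at least 1/2.3 = 0.4348, and contributing 0 is dominant otherwise.
The only share above 0.4348 is Player B's 8/18, contributing 13; the remaining 4 contribute 0. Total contributed: 13.
The guild treasury pays out 2.3 × 13 = 29.90 in total (split across the unequal shares, but the aggregate is all that matters for the group sum).
The 4 free-riders keep 13 each, adding 52. Group total = 52 + 29.90 = 81.90.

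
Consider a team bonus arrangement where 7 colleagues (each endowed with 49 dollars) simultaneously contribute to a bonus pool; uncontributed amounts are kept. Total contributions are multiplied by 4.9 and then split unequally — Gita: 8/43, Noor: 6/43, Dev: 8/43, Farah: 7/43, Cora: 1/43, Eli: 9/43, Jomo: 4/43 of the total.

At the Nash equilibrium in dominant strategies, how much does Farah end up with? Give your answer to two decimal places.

88.09 dollars

Each unit j contributes comes back to j as 4.9 × (j's share), so j prefers to contribute only if that share exceeds 1/4.9 = 0.2041; otherwise keeping the unit dominates.
Eli alone (share 9/43) is above the threshold, contributing 49; the remaining 6 contribute 0. Total contributed: 49.
Farah keeps 49 and receives 4.9 × 49 × 7/43 = 39.09 from the bonus pool, for a payoff of 88.09.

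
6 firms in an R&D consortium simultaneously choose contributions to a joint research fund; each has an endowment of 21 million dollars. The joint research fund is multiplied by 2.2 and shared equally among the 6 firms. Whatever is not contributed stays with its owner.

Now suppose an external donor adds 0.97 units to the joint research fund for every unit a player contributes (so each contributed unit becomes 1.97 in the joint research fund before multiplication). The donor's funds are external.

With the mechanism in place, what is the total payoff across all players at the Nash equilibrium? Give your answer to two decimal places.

The effective private return is 2.2 × 1.97 / 6 = 0.7223, which is still under 1, so the mechanism doesn't change anyone's dominant strategy: zero contribution.
At the Nash equilibrium no one contributes; group total payoff = 6 × 21 = 126.

126.00 million dollars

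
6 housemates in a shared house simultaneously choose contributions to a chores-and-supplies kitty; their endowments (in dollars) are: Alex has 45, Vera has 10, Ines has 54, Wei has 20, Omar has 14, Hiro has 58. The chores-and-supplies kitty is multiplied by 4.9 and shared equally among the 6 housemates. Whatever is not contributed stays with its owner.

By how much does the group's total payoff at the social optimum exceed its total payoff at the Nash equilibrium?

The private return per contributed unit is 4.9/6 = 0.8167 < 1 for every player regardless of endowment, so the Nash equilibrium is zero contribution and the group total is Σ E_j = 45 + 10 + 54 + 20 + 14 + 58 = 201.
Each contributed unit returns 4.900 to the group, so the social optimum is full contribution by everyone: group total = 4.900 × 201 = 984.90.
Efficiency loss = (4.900 − 1) × 201 = 783.90.

783.90 dollars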